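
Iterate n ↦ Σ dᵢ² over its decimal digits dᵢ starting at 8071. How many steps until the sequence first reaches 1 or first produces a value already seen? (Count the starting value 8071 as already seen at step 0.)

8071 → 114
114 → 18
18 → 65
65 → 61
61 → 37
37 → 58
58 → 89
89 → 145
145 → 42
42 → 20
20 → 4
4 → 16
16 → 37  — 37 repeats.
That took 13 steps.

13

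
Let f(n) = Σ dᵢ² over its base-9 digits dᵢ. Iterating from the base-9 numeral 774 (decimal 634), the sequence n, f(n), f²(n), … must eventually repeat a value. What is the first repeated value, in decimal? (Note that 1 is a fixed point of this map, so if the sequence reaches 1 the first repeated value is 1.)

634 = (7,7,4)_9 → 114
114 = (1,3,6)_9 → 46
46 = (5,1)_9 → 26
26 = (2,8)_9 → 68
68 = (7,5)_9 → 74
74 = (8,2)_9 → 68  — 68 already appeared earlier.

68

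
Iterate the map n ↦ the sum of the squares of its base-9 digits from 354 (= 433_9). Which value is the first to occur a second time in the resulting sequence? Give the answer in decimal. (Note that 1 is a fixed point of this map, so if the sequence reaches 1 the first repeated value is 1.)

354 = (4,3,3)_9 → 34
34 = (3,7)_9 → 58
58 = (6,4)_9 → 52
52 = (5,7)_9 → 74
74 = (8,2)_9 → 68
68 = (7,5)_9 → 74  — 74 already appeared earlier.

74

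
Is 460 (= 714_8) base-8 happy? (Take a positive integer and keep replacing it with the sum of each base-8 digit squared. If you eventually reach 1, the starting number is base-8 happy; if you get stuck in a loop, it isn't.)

460 = (7,1,4)_8 → 7² + 1² + 4² = 66
66 = (1,0,2)_8 → 1² + 0² + 2² = 5
5 = (5)_8 → 5² = 25
25 = (3,1)_8 → 3² + 1² = 10
10 = (1,2)_8 → 1² + 2² = 5  — 5 already seen; the sequence cycles without reaching 1.

not base-8 happy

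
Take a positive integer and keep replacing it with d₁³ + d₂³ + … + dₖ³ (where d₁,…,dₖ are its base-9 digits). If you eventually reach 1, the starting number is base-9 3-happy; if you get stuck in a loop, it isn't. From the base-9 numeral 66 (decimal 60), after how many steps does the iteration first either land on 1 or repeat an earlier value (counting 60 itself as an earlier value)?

12

60 = (6,6)_9 → 6³ + 6³ = 432
432 = (5,3,0)_9 → 5³ + 3³ + 0³ = 152
152 = (1,7,8)_9 → 1³ + 7³ + 8³ = 856
856 = (1,1,5,1)_9 → 1³ + 1³ + 5³ + 1³ = 128
128 = (1,5,2)_9 → 1³ + 5³ + 2³ = 134
134 = (1,5,8)_9 → 1³ + 5³ + 8³ = 638
638 = (7,7,8)_9 → 7³ + 7³ + 8³ = 1198
1198 = (1,5,7,1)_9 → 1³ + 5³ + 7³ + 1³ = 470
470 = (5,7,2)_9 → 5³ + 7³ + 2³ = 476
476 = (5,7,8)_9 → 5³ + 7³ + 8³ = 980
980 = (1,3,0,8)_9 → 1³ + 3³ + 0³ + 8³ = 540
540 = (6,6,0)_9 → 6³ + 6³ + 0³ = 432  — 432 repeats.
That took 12 steps.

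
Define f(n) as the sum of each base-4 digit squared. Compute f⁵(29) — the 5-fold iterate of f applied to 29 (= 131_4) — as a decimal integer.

4

29 = (1,3,1)_4 → 1² + 3² + 1² = 1 + 9 + 1 = 11
11 = (2,3)_4 → 2² + 3² = 4 + 9 = 13
13 = (3,1)_4 → 3² + 1² = 9 + 1 = 10
10 = (2,2)_4 → 2² + 2² = 4 + 4 = 8
8 = (2,0)_4 → 2² + 0² = 4 + 0 = 4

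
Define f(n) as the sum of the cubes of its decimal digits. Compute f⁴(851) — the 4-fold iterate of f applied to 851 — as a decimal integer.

851 → 8³ + 5³ + 1³ = 638
638 → 6³ + 3³ + 8³ = 755
755 → 7³ + 5³ + 5³ = 593
593 → 5³ + 9³ + 3³ = 881

881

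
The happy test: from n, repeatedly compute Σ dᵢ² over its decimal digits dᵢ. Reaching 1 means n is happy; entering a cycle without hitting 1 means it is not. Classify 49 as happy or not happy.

49 → 4² + 9² = 16 + 81 = 97
97 → 9² + 7² = 81 + 49 = 130
130 → 1² + 3² + 0² = 1 + 9 + 0 = 10
10 → 1² + 0² = 1 + 0 = 1  — reached 1.

happy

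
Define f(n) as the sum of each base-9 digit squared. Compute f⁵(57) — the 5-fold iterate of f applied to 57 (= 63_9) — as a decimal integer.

65

57 = (6,3)_9 → 45
45 = (5,0)_9 → 25
25 = (2,7)_9 → 53
53 = (5,8)_9 → 89
89 = (1,0,8)_9 → 65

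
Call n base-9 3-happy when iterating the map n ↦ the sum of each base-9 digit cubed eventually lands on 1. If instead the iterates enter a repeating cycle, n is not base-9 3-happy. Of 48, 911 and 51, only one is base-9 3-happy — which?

51

48: 48 → 152 → 856 → 128 → 134 → 638 → 1198 → 470 → 476 → 980 → 540 → 432 → 152  — repeats 152 (not base-9 3-happy)
911: 911 → 25 → 351 → 91 → 3 → 27 → 27  — repeats 27 (not base-9 3-happy)
51: 51 → 341 → 577 → 345 → 99 → 9 → 1  — reaches 1 (base-9 3-happy)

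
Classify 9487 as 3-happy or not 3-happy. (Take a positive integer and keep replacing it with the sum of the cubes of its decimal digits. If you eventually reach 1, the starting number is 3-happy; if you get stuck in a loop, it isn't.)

9487 → 1648
1648 → 793
793 → 1099
1099 → 1459
1459 → 919
919 → 1459  — 1459 already seen; the sequence cycles without reaching 1.

not 3-happy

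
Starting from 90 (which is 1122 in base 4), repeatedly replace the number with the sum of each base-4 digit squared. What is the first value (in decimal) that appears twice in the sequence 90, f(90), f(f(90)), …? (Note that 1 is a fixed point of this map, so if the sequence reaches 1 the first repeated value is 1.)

90 = (1,1,2,2)_4 → 1² + 1² + 2² + 2² = 1 + 1 + 4 + 4 = 10
10 = (2,2)_4 → 2² + 2² = 4 + 4 = 8
8 = (2,0)_4 → 2² + 0² = 4 + 0 = 4
4 = (1,0)_4 → 1² + 0² = 1 + 0 = 1  — reached the fixed point 1.
1 → 1, so 1 is the first repeated value.

1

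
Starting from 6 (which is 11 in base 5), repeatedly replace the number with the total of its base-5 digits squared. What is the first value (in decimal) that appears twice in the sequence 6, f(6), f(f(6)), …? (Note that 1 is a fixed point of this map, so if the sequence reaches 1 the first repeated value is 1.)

4

6 = (1,1)_5 → 1² + 1² = 2
2 = (2)_5 → 2² = 4
4 = (4)_5 → 4² = 16
16 = (3,1)_5 → 3² + 1² = 10
10 = (2,0)_5 → 2² + 0² = 4  — 4 already appeared earlier.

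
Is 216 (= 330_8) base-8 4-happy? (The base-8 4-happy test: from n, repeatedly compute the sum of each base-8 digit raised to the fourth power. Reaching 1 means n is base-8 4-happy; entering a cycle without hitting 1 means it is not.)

base-8 4-happy

216 = (3,3,0)_8 → 3⁴ + 3⁴ + 0⁴ = 162
162 = (2,4,2)_8 → 2⁴ + 4⁴ + 2⁴ = 288
288 = (4,4,0)_8 → 4⁴ + 4⁴ + 0⁴ = 512
512 = (1,0,0,0)_8 → 1⁴ + 0⁴ + 0⁴ + 0⁴ = 1  — reached 1.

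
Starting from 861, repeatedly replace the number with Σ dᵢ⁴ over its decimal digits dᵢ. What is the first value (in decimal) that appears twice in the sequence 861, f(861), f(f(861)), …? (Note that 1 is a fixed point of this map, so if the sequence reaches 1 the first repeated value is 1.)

13139

861 → 5393
5393 → 7348
7348 → 6834
6834 → 5729
5729 → 9603
9603 → 7938
7938 → 13139
13139 → 6725
6725 → 4338
4338 → 4514
4514 → 1138
1138 → 4179
4179 → 9219
9219 → 13139  — 13139 already appeared earlier.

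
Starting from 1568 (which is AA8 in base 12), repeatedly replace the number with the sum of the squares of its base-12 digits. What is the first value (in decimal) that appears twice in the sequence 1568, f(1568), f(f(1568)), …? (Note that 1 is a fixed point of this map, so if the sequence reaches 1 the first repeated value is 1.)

25

1568 = (10,10,8)_12 → 10² + 10² + 8² = 264
264 = (1,10,0)_12 → 1² + 10² + 0² = 101
101 = (8,5)_12 → 8² + 5² = 89
89 = (7,5)_12 → 7² + 5² = 74
74 = (6,2)_12 → 6² + 2² = 40
40 = (3,4)_12 → 3² + 4² = 25
25 = (2,1)_12 → 2² + 1² = 5
5 = (5)_12 → 5² = 25  — 25 already appeared earlier.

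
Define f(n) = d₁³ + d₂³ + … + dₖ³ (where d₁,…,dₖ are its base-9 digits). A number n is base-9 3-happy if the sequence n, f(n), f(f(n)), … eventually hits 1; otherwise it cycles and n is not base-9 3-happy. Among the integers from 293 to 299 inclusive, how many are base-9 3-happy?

1

293: 293 → 277 → 397 → 577 → 345 → 99 → 9 → 1  (reaches 1)
294: 294 → 368 → 640 → 856 → 128 → 134 → 638 → 1198 → 470 → 476 → 980 → 540 → 432 → 152 → 856  (repeats 856)
295: 295 → 495 → 217 → 225 → 351 → 91 → 3 → 27 → 27  (repeats 27)
296: 296 → 664 → 856 → 128 → 134 → 638 → 1198 → 470 → 476 → 980 → 540 → 432 → 152 → 856  (repeats 856)
297: 297 → 243 → 27 → 27  (repeats 27)
298: 298 → 244 → 28 → 28  (repeats 28)
299: 299 → 251 → 539 → 853 → 409 → 189 → 35 → 539  (repeats 539)
base-9 3-happy: 293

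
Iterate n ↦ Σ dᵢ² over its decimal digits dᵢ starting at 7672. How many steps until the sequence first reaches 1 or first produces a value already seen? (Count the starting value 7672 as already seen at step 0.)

13

7672 → 7² + 6² + 7² + 2² = 49 + 36 + 49 + 4 = 138
138 → 1² + 3² + 8² = 1 + 9 + 64 = 74
74 → 7² + 4² = 49 + 16 = 65
65 → 6² + 5² = 36 + 25 = 61
61 → 6² + 1² = 36 + 1 = 37
37 → 3² + 7² = 9 + 49 = 58
58 → 5² + 8² = 25 + 64 = 89
89 → 8² + 9² = 64 + 81 = 145
145 → 1² + 4² + 5² = 1 + 16 + 25 = 42
42 → 4² + 2² = 16 + 4 = 20
20 → 2² + 0² = 4 + 0 = 4
4 → 4² = 16
16 → 1² + 6² = 1 + 36 = 37  — 37 repeats.
That took 13 steps.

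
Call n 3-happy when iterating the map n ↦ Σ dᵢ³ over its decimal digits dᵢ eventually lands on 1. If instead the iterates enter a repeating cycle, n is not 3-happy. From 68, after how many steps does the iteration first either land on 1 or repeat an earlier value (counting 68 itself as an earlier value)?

12

68 → 6³ + 8³ = 728
728 → 7³ + 2³ + 8³ = 863
863 → 8³ + 6³ + 3³ = 755
755 → 7³ + 5³ + 5³ = 593
593 → 5³ + 9³ + 3³ = 881
881 → 8³ + 8³ + 1³ = 1025
1025 → 1³ + 0³ + 2³ + 5³ = 134
134 → 1³ + 3³ + 4³ = 92
92 → 9³ + 2³ = 737
737 → 7³ + 3³ + 7³ = 713
713 → 7³ + 1³ + 3³ = 371
371 → 3³ + 7³ + 1³ = 371  — 371 repeats.
That took 12 steps.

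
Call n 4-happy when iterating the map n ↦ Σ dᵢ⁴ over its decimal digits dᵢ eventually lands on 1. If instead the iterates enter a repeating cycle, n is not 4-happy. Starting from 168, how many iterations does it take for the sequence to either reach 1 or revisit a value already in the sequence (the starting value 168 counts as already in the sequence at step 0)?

14

168 → 1⁴ + 6⁴ + 8⁴ = 5393
5393 → 5⁴ + 3⁴ + 9⁴ + 3⁴ = 7348
7348 → 7⁴ + 3⁴ + 4⁴ + 8⁴ = 6834
6834 → 6⁴ + 8⁴ + 3⁴ + 4⁴ = 5729
5729 → 5⁴ + 7⁴ + 2⁴ + 9⁴ = 9603
9603 → 9⁴ + 6⁴ + 0⁴ + 3⁴ = 7938
7938 → 7⁴ + 9⁴ + 3⁴ + 8⁴ = 13139
13139 → 1⁴ + 3⁴ + 1⁴ + 3⁴ + 9⁴ = 6725
6725 → 6⁴ + 7⁴ + 2⁴ + 5⁴ = 4338
4338 → 4⁴ + 3⁴ + 3⁴ + 8⁴ = 4514
4514 → 4⁴ + 5⁴ + 1⁴ + 4⁴ = 1138
1138 → 1⁴ + 1⁴ + 3⁴ + 8⁴ = 4179
4179 → 4⁴ + 1⁴ + 7⁴ + 9⁴ = 9219
9219 → 9⁴ + 2⁴ + 1⁴ + 9⁴ = 13139  — 13139 repeats.
That took 14 steps.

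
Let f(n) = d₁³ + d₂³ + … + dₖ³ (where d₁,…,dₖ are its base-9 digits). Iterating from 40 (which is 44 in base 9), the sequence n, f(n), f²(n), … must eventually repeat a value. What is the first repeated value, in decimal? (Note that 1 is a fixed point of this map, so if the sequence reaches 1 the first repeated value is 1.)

40 = (4,4)_9 → 128
128 = (1,5,2)_9 → 134
134 = (1,5,8)_9 → 638
638 = (7,7,8)_9 → 1198
1198 = (1,5,7,1)_9 → 470
470 = (5,7,2)_9 → 476
476 = (5,7,8)_9 → 980
980 = (1,3,0,8)_9 → 540
540 = (6,6,0)_9 → 432
432 = (5,3,0)_9 → 152
152 = (1,7,8)_9 → 856
856 = (1,1,5,1)_9 → 128  — 128 already appeared earlier.

128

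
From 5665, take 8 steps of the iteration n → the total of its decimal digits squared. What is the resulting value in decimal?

5665 → 5² + 6² + 6² + 5² = 25 + 36 + 36 + 25 = 122
122 → 1² + 2² + 2² = 1 + 4 + 4 = 9
9 → 9² = 81
81 → 8² + 1² = 64 + 1 = 65
65 → 6² + 5² = 36 + 25 = 61
61 → 6² + 1² = 36 + 1 = 37
37 → 3² + 7² = 9 + 49 = 58
58 → 5² + 8² = 25 + 64 = 89

89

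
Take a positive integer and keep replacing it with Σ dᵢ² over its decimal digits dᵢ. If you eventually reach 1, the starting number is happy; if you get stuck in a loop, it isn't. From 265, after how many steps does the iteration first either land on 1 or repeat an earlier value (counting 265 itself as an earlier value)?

265 → 65
65 → 61
61 → 37
37 → 58
58 → 89
89 → 145
145 → 42
42 → 20
20 → 4
4 → 16
16 → 37  — 37 repeats.
That took 11 steps.

11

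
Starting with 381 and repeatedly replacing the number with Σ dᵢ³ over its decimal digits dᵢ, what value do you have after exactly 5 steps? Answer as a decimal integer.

513

381 → 3³ + 8³ + 1³ = 540
540 → 5³ + 4³ + 0³ = 189
189 → 1³ + 8³ + 9³ = 1242
1242 → 1³ + 2³ + 4³ + 2³ = 81
81 → 8³ + 1³ = 513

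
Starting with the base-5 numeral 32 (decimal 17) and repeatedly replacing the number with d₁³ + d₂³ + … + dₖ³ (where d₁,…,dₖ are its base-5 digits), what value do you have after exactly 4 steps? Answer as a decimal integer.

35

17 = (3,2)_5 → 3³ + 2³ = 27 + 8 = 35
35 = (1,2,0)_5 → 1³ + 2³ + 0³ = 1 + 8 + 0 = 9
9 = (1,4)_5 → 1³ + 4³ = 1 + 64 = 65
65 = (2,3,0)_5 → 2³ + 3³ + 0³ = 8 + 27 + 0 = 35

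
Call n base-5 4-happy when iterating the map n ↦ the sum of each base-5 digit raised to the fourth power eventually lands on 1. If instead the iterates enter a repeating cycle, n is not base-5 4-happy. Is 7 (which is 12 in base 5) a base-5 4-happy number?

7 = (1,2)_5 → 1⁴ + 2⁴ = 17
17 = (3,2)_5 → 3⁴ + 2⁴ = 97
97 = (3,4,2)_5 → 3⁴ + 4⁴ + 2⁴ = 353
353 = (2,4,0,3)_5 → 2⁴ + 4⁴ + 0⁴ + 3⁴ = 353  — 353 already seen; the sequence cycles without reaching 1.

not base-5 4-happy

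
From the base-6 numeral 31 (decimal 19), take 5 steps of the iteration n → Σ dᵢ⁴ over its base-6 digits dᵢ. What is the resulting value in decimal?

963

19 = (3,1)_6 → 3⁴ + 1⁴ = 81 + 1 = 82
82 = (2,1,4)_6 → 2⁴ + 1⁴ + 4⁴ = 16 + 1 + 256 = 273
273 = (1,1,3,3)_6 → 1⁴ + 1⁴ + 3⁴ + 3⁴ = 1 + 1 + 81 + 81 = 164
164 = (4,3,2)_6 → 4⁴ + 3⁴ + 2⁴ = 256 + 81 + 16 = 353
353 = (1,3,4,5)_6 → 1⁴ + 3⁴ + 4⁴ + 5⁴ = 1 + 81 + 256 + 625 = 963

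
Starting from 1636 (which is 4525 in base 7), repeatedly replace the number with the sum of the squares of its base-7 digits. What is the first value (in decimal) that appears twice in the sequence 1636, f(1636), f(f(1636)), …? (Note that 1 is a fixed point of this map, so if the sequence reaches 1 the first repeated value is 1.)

10

1636 = (4,5,2,5)_7 → 4² + 5² + 2² + 5² = 16 + 25 + 4 + 25 = 70
70 = (1,3,0)_7 → 1² + 3² + 0² = 1 + 9 + 0 = 10
10 = (1,3)_7 → 1² + 3² = 1 + 9 = 10  — 10 already appeared earlier.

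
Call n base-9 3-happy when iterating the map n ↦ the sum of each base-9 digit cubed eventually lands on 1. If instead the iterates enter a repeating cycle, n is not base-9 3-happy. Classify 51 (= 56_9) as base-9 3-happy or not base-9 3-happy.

base-9 3-happy

51 = (5,6)_9 → 341
341 = (4,1,8)_9 → 577
577 = (7,1,1)_9 → 345
345 = (4,2,3)_9 → 99
99 = (1,2,0)_9 → 9
9 = (1,0)_9 → 1  — reached 1.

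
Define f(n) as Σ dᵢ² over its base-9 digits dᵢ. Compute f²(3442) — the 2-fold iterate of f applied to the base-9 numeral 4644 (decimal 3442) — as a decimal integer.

3442 = (4,6,4,4)_9 → 4² + 6² + 4² + 4² = 84
84 = (1,0,3)_9 → 1² + 0² + 3² = 10

10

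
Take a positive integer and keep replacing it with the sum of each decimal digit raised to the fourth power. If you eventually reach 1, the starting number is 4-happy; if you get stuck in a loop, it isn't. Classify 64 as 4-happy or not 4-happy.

not 4-happy

64 → 6⁴ + 4⁴ = 1552
1552 → 1⁴ + 5⁴ + 5⁴ + 2⁴ = 1267
1267 → 1⁴ + 2⁴ + 6⁴ + 7⁴ = 3714
3714 → 3⁴ + 7⁴ + 1⁴ + 4⁴ = 2739
2739 → 2⁴ + 7⁴ + 3⁴ + 9⁴ = 9059
9059 → 9⁴ + 0⁴ + 5⁴ + 9⁴ = 13747
13747 → 1⁴ + 3⁴ + 7⁴ + 4⁴ + 7⁴ = 5140
5140 → 5⁴ + 1⁴ + 4⁴ + 0⁴ = 882
882 → 8⁴ + 8⁴ + 2⁴ = 8208
8208 → 8⁴ + 2⁴ + 0⁴ + 8⁴ = 8208  — 8208 already seen; the sequence cycles without reaching 1.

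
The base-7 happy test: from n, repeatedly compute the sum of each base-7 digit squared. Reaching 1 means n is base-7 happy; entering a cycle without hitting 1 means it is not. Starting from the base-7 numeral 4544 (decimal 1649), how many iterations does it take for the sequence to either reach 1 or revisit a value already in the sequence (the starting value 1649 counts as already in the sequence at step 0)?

1649 = (4,5,4,4)_7 → 4² + 5² + 4² + 4² = 73
73 = (1,3,3)_7 → 1² + 3² + 3² = 19
19 = (2,5)_7 → 2² + 5² = 29
29 = (4,1)_7 → 4² + 1² = 17
17 = (2,3)_7 → 2² + 3² = 13
13 = (1,6)_7 → 1² + 6² = 37
37 = (5,2)_7 → 5² + 2² = 29  — 29 repeats.
That took 7 steps.

7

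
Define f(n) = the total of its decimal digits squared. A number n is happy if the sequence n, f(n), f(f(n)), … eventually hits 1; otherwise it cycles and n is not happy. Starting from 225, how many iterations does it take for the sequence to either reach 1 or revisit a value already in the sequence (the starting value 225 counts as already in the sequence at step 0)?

225 → 2² + 2² + 5² = 33
33 → 3² + 3² = 18
18 → 1² + 8² = 65
65 → 6² + 5² = 61
61 → 6² + 1² = 37
37 → 3² + 7² = 58
58 → 5² + 8² = 89
89 → 8² + 9² = 145
145 → 1² + 4² + 5² = 42
42 → 4² + 2² = 20
20 → 2² + 0² = 4
4 → 4² = 16
16 → 1² + 6² = 37  — 37 repeats.
That took 13 steps.

13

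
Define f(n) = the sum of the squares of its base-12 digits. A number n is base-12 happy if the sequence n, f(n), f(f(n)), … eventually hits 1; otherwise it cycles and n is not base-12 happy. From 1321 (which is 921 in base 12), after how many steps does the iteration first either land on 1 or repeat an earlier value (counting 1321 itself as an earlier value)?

1321 = (9,2,1)_12 → 9² + 2² + 1² = 86
86 = (7,2)_12 → 7² + 2² = 53
53 = (4,5)_12 → 4² + 5² = 41
41 = (3,5)_12 → 3² + 5² = 34
34 = (2,10)_12 → 2² + 10² = 104
104 = (8,8)_12 → 8² + 8² = 128
128 = (10,8)_12 → 10² + 8² = 164
164 = (1,1,8)_12 → 1² + 1² + 8² = 66
66 = (5,6)_12 → 5² + 6² = 61
61 = (5,1)_12 → 5² + 1² = 26
26 = (2,2)_12 → 2² + 2² = 8
8 = (8)_12 → 8² = 64
64 = (5,4)_12 → 5² + 4² = 41  — 41 repeats.
That took 13 steps.

13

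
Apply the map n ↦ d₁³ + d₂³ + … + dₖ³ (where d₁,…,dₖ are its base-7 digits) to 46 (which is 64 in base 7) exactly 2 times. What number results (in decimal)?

250

46 = (6,4)_7 → 6³ + 4³ = 280
280 = (5,5,0)_7 → 5³ + 5³ + 0³ = 250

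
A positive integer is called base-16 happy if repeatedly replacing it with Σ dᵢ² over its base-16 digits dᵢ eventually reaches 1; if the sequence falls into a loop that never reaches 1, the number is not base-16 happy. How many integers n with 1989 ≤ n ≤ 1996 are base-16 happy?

1989: 1989 → 218 → 269 → 170 → 200 → 208 → 169 → 181 → 146 → 85 → 50 → 13 → 169  (repeats 169)
1990: 1990 → 229 → 221 → 338 → 30 → 197 → 169 → 181 → 146 → 85 → 50 → 13 → 169  (repeats 169)
1991: 1991 → 242 → 229 → 221 → 338 → 30 → 197 → 169 → 181 → 146 → 85 → 50 → 13 → 169  (repeats 169)
1992: 1992 → 257 → 2 → 4 → 16 → 1  (reaches 1)
1993: 1993 → 274 → 6 → 36 → 20 → 17 → 2 → 4 → 16 → 1  (reaches 1)
1994: 1994 → 293 → 30 → 197 → 169 → 181 → 146 → 85 → 50 → 13 → 169  (repeats 169)
1995: 1995 → 314 → 110 → 232 → 260 → 17 → 2 → 4 → 16 → 1  (reaches 1)
1996: 1996 → 337 → 27 → 122 → 149 → 106 → 136 → 128 → 64 → 16 → 1  (reaches 1)
base-16 happy: 1992, 1993, 1995, 1996

4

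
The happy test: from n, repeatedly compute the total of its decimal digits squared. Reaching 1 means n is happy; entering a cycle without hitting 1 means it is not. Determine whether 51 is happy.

not happy

51 → 26
26 → 40
40 → 16
16 → 37
37 → 58
58 → 89
89 → 145
145 → 42
42 → 20
20 → 4
4 → 16  — 16 already seen; the sequence cycles without reaching 1.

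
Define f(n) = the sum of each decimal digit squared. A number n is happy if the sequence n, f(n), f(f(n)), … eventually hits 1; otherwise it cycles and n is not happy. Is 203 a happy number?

happy

203 → 2² + 0² + 3² = 13
13 → 1² + 3² = 10
10 → 1² + 0² = 1  — reached 1.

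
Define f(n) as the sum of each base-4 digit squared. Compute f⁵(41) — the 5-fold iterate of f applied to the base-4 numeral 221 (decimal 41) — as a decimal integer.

1

41 = (2,2,1)_4 → 2² + 2² + 1² = 4 + 4 + 1 = 9
9 = (2,1)_4 → 2² + 1² = 4 + 1 = 5
5 = (1,1)_4 → 1² + 1² = 1 + 1 = 2
2 = (2)_4 → 2² = 4
4 = (1,0)_4 → 1² + 0² = 1 + 0 = 1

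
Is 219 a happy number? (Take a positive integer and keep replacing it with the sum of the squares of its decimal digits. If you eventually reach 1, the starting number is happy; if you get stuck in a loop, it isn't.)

219 → 2² + 1² + 9² = 86
86 → 8² + 6² = 100
100 → 1² + 0² + 0² = 1  — reached 1.

happy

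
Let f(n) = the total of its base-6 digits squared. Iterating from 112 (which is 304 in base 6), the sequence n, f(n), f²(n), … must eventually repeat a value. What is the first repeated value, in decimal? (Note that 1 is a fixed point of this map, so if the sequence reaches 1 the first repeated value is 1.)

25

112 = (3,0,4)_6 → 25
25 = (4,1)_6 → 17
17 = (2,5)_6 → 29
29 = (4,5)_6 → 41
41 = (1,0,5)_6 → 26
26 = (4,2)_6 → 20
20 = (3,2)_6 → 13
13 = (2,1)_6 → 5
5 = (5)_6 → 25  — 25 already appeared earlier.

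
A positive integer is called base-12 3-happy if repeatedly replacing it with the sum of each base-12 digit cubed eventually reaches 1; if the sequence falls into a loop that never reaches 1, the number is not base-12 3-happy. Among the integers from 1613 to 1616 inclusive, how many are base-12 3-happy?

2

1613: 1613 → 1464 → 1008 → 343 → 415 → 1351 → 1136 → 1855 → 1344 → 793 → 342 → 288 → 8 → 512 → 755 → 1464  — not base-12 3-happy
1614: 1614 → 1555 → 2072 → 585 → 793 → 342 → 288 → 8 → 512 → 755 → 1464 → 1008 → 343 → 415 → 1351 → 1136 → 1855 → 1344 → 793  — not base-12 3-happy
1615: 1615 → 1682 → 1851 → 1028 → 856 → 1520 → 1728 → 1  — base-12 3-happy
1616: 1616 → 1851 → 1028 → 856 → 1520 → 1728 → 1  — base-12 3-happy
base-12 3-happy: 1615, 1616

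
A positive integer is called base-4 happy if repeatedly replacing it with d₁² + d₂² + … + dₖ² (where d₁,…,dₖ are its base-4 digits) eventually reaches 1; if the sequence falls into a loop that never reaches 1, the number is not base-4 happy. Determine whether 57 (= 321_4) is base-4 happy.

57 = (3,2,1)_4 → 14
14 = (3,2)_4 → 13
13 = (3,1)_4 → 10
10 = (2,2)_4 → 8
8 = (2,0)_4 → 4
4 = (1,0)_4 → 1  — reached 1.

base-4 happy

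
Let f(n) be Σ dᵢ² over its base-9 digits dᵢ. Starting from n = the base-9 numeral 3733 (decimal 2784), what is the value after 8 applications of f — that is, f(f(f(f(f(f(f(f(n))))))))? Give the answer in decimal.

2784 = (3,7,3,3)_9 → 3² + 7² + 3² + 3² = 9 + 49 + 9 + 9 = 76
76 = (8,4)_9 → 8² + 4² = 64 + 16 = 80
80 = (8,8)_9 → 8² + 8² = 64 + 64 = 128
128 = (1,5,2)_9 → 1² + 5² + 2² = 1 + 25 + 4 = 30
30 = (3,3)_9 → 3² + 3² = 9 + 9 = 18
18 = (2,0)_9 → 2² + 0² = 4 + 0 = 4
4 = (4)_9 → 4² = 16
16 = (1,7)_9 → 1² + 7² = 1 + 49 = 50

50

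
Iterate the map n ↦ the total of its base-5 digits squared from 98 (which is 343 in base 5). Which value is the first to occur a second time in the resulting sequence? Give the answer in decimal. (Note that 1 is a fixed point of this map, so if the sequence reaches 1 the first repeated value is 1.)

98 = (3,4,3)_5 → 3² + 4² + 3² = 34
34 = (1,1,4)_5 → 1² + 1² + 4² = 18
18 = (3,3)_5 → 3² + 3² = 18  — 18 already appeared earlier.

18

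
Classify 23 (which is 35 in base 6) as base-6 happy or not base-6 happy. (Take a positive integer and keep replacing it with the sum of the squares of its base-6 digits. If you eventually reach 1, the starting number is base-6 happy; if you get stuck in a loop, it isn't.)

23 = (3,5)_6 → 3² + 5² = 9 + 25 = 34
34 = (5,4)_6 → 5² + 4² = 25 + 16 = 41
41 = (1,0,5)_6 → 1² + 0² + 5² = 1 + 0 + 25 = 26
26 = (4,2)_6 → 4² + 2² = 16 + 4 = 20
20 = (3,2)_6 → 3² + 2² = 9 + 4 = 13
13 = (2,1)_6 → 2² + 1² = 4 + 1 = 5
5 = (5)_6 → 5² = 25
25 = (4,1)_6 → 4² + 1² = 16 + 1 = 17
17 = (2,5)_6 → 2² + 5² = 4 + 25 = 29
29 = (4,5)_6 → 4² + 5² = 16 + 25 = 41  — 41 already seen; the sequence cycles without reaching 1.

not base-6 happy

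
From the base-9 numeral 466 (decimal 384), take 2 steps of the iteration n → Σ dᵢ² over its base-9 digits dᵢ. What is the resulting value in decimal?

384 = (4,6,6)_9 → 4² + 6² + 6² = 88
88 = (1,0,7)_9 → 1² + 0² + 7² = 50

50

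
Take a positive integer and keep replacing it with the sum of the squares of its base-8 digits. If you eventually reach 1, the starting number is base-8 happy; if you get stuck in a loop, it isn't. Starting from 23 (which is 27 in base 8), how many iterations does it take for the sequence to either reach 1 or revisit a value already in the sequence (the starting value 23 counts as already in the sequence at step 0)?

23 = (2,7)_8 → 2² + 7² = 53
53 = (6,5)_8 → 6² + 5² = 61
61 = (7,5)_8 → 7² + 5² = 74
74 = (1,1,2)_8 → 1² + 1² + 2² = 6
6 = (6)_8 → 6² = 36
36 = (4,4)_8 → 4² + 4² = 32
32 = (4,0)_8 → 4² + 0² = 16
16 = (2,0)_8 → 2² + 0² = 4
4 = (4)_8 → 4² = 16  — 16 repeats.
That took 9 steps.

9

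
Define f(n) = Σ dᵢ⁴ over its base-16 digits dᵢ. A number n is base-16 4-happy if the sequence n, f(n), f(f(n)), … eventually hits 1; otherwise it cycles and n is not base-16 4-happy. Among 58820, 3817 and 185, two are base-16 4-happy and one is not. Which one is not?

185

58820: 58820 → 60033 → 52513 → 49314 → 30752 → 6513 → 8964 → 353 → 1298 → 642 → 4128 → 17 → 2 → 16 → 1  — reaches 1 (base-16 4-happy)
3817: 3817 → 83393 → 21619 → 3363 → 28658 → 102562 → 16578 → 21008 → 642 → 4128 → 17 → 2 → 16 → 1  — reaches 1 (base-16 4-happy)
185: 185 → 21202 → 29218 → 2449 → 13123 → 499 → 50707 → 22114 → 3233 → 30737 → 6499 → 7939 → 50707  — repeats 50707 (not base-16 4-happy)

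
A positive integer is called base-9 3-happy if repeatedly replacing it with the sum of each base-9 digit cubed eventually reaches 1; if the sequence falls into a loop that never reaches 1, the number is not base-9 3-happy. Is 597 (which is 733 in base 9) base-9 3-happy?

597 = (7,3,3)_9 → 397
397 = (4,8,1)_9 → 577
577 = (7,1,1)_9 → 345
345 = (4,2,3)_9 → 99
99 = (1,2,0)_9 → 9
9 = (1,0)_9 → 1  — reached 1.

base-9 3-happy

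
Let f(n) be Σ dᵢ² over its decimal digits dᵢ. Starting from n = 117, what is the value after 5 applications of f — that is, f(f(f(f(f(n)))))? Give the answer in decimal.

117 → 1² + 1² + 7² = 51
51 → 5² + 1² = 26
26 → 2² + 6² = 40
40 → 4² + 0² = 16
16 → 1² + 6² = 37

37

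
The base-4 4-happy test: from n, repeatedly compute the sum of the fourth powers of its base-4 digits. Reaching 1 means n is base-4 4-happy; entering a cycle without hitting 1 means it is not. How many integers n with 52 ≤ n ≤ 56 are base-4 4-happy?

52: 52 → 82 → 18 → 17 → 2 → 16 → 1  — base-4 4-happy
53: 53 → 83 → 83  — not base-4 4-happy
54: 54 → 98 → 33 → 17 → 2 → 16 → 1  — base-4 4-happy
55: 55 → 163 → 113 → 83 → 83  — not base-4 4-happy
56: 56 → 97 → 18 → 17 → 2 → 16 → 1  — base-4 4-happy
base-4 4-happy: 52, 54, 56

3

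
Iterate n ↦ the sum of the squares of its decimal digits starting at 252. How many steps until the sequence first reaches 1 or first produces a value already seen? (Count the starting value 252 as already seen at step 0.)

13

252 → 2² + 5² + 2² = 4 + 25 + 4 = 33
33 → 3² + 3² = 9 + 9 = 18
18 → 1² + 8² = 1 + 64 = 65
65 → 6² + 5² = 36 + 25 = 61
61 → 6² + 1² = 36 + 1 = 37
37 → 3² + 7² = 9 + 49 = 58
58 → 5² + 8² = 25 + 64 = 89
89 → 8² + 9² = 64 + 81 = 145
145 → 1² + 4² + 5² = 1 + 16 + 25 = 42
42 → 4² + 2² = 16 + 4 = 20
20 → 2² + 0² = 4 + 0 = 4
4 → 4² = 16
16 → 1² + 6² = 1 + 36 = 37  — 37 repeats.
That took 13 steps.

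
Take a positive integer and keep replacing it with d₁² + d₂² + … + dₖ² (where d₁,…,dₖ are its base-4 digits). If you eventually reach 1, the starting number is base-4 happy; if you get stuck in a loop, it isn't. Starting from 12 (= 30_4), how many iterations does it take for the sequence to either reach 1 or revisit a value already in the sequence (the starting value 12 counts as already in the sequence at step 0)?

5

12 = (3,0)_4 → 3² + 0² = 9 + 0 = 9
9 = (2,1)_4 → 2² + 1² = 4 + 1 = 5
5 = (1,1)_4 → 1² + 1² = 1 + 1 = 2
2 = (2)_4 → 2² = 4
4 = (1,0)_4 → 1² + 0² = 1 + 0 = 1  — reached 1.
That took 5 steps.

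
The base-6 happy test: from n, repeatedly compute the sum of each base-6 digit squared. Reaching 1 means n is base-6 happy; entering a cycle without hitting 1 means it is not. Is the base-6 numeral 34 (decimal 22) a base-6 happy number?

22 = (3,4)_6 → 3² + 4² = 25
25 = (4,1)_6 → 4² + 1² = 17
17 = (2,5)_6 → 2² + 5² = 29
29 = (4,5)_6 → 4² + 5² = 41
41 = (1,0,5)_6 → 1² + 0² + 5² = 26
26 = (4,2)_6 → 4² + 2² = 20
20 = (3,2)_6 → 3² + 2² = 13
13 = (2,1)_6 → 2² + 1² = 5
5 = (5)_6 → 5² = 25  — 25 already seen; the sequence cycles without reaching 1.

not base-6 happy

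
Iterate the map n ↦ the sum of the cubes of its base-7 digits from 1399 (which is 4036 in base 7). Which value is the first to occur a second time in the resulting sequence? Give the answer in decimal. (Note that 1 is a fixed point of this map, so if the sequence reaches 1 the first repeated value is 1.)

1399 = (4,0,3,6)_7 → 4³ + 0³ + 3³ + 6³ = 64 + 0 + 27 + 216 = 307
307 = (6,1,6)_7 → 6³ + 1³ + 6³ = 216 + 1 + 216 = 433
433 = (1,1,5,6)_7 → 1³ + 1³ + 5³ + 6³ = 1 + 1 + 125 + 216 = 343
343 = (1,0,0,0)_7 → 1³ + 0³ + 0³ + 0³ = 1 + 0 + 0 + 0 = 1  — reached the fixed point 1.
1 → 1, so 1 is the first repeated value.

1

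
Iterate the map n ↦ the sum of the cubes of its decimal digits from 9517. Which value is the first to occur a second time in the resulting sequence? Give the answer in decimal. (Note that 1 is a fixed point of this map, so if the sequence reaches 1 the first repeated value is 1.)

9517 → 1198
1198 → 1243
1243 → 100
100 → 1  — reached the fixed point 1.
1 → 1, so 1 is the first repeated value.

1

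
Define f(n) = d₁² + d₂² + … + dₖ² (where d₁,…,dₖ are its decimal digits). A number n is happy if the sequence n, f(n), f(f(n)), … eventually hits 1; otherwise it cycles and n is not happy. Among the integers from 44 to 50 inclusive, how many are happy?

2

44: 44 → 32 → 13 → 10 → 1  (reaches 1)
45: 45 → 41 → 17 → 50 → 25 → 29 → 85 → 89 → 145 → 42 → 20 → 4 → 16 → 37 → 58 → 89  (repeats 89)
46: 46 → 52 → 29 → 85 → 89 → 145 → 42 → 20 → 4 → 16 → 37 → 58 → 89  (repeats 89)
47: 47 → 65 → 61 → 37 → 58 → 89 → 145 → 42 → 20 → 4 → 16 → 37  (repeats 37)
48: 48 → 80 → 64 → 52 → 29 → 85 → 89 → 145 → 42 → 20 → 4 → 16 → 37 → 58 → 89  (repeats 89)
49: 49 → 97 → 130 → 10 → 1  (reaches 1)
50: 50 → 25 → 29 → 85 → 89 → 145 → 42 → 20 → 4 → 16 → 37 → 58 → 89  (repeats 89)
happy: 44, 49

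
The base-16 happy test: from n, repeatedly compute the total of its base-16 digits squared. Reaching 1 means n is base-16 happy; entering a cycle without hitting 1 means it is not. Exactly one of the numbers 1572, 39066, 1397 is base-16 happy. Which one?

1572: 1572 → 56 → 73 → 97 → 37 → 29 → 170 → 200 → 208 → 169 → 181 → 146 → 85 → 50 → 13 → 169  — repeats 169 (not base-16 happy)
39066: 39066 → 326 → 53 → 34 → 8 → 64 → 16 → 1  — reaches 1 (base-16 happy)
1397: 1397 → 99 → 45 → 173 → 269 → 170 → 200 → 208 → 169 → 181 → 146 → 85 → 50 → 13 → 169  — repeats 169 (not base-16 happy)

39066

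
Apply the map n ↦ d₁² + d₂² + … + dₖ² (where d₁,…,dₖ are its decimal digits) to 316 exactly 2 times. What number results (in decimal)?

316 → 3² + 1² + 6² = 46
46 → 4² + 6² = 52

52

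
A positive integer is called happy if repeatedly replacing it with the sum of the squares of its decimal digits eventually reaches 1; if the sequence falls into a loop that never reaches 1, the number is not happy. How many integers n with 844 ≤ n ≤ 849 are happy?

1

844: 844 → 96 → 117 → 51 → 26 → 40 → 16 → 37 → 58 → 89 → 145 → 42 → 20 → 4 → 16  (repeats 16)
845: 845 → 105 → 26 → 40 → 16 → 37 → 58 → 89 → 145 → 42 → 20 → 4 → 16  (repeats 16)
846: 846 → 116 → 38 → 73 → 58 → 89 → 145 → 42 → 20 → 4 → 16 → 37 → 58  (repeats 58)
847: 847 → 129 → 86 → 100 → 1  (reaches 1)
848: 848 → 144 → 33 → 18 → 65 → 61 → 37 → 58 → 89 → 145 → 42 → 20 → 4 → 16 → 37  (repeats 37)
849: 849 → 161 → 38 → 73 → 58 → 89 → 145 → 42 → 20 → 4 → 16 → 37 → 58  (repeats 58)
happy: 847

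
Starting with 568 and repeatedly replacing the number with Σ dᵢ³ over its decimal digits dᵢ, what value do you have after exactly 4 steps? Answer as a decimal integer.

1009

568 → 5³ + 6³ + 8³ = 853
853 → 8³ + 5³ + 3³ = 664
664 → 6³ + 6³ + 4³ = 496
496 → 4³ + 9³ + 6³ = 1009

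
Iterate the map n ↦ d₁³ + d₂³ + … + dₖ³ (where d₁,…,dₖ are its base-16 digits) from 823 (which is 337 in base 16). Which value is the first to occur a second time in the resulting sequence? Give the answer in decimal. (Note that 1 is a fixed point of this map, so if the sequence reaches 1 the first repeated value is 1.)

823 = (3,3,7)_16 → 3³ + 3³ + 7³ = 397
397 = (1,8,13)_16 → 1³ + 8³ + 13³ = 2710
2710 = (10,9,6)_16 → 10³ + 9³ + 6³ = 1945
1945 = (7,9,9)_16 → 7³ + 9³ + 9³ = 1801
1801 = (7,0,9)_16 → 7³ + 0³ + 9³ = 1072
1072 = (4,3,0)_16 → 4³ + 3³ + 0³ = 91
91 = (5,11)_16 → 5³ + 11³ = 1456
1456 = (5,11,0)_16 → 5³ + 11³ + 0³ = 1456  — 1456 already appeared earlier.

1456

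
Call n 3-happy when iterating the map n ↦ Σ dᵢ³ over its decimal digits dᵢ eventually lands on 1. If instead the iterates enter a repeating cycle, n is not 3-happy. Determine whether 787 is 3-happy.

3-happy

787 → 7³ + 8³ + 7³ = 343 + 512 + 343 = 1198
1198 → 1³ + 1³ + 9³ + 8³ = 1 + 1 + 729 + 512 = 1243
1243 → 1³ + 2³ + 4³ + 3³ = 1 + 8 + 64 + 27 = 100
100 → 1³ + 0³ + 0³ = 1 + 0 + 0 = 1  — reached 1.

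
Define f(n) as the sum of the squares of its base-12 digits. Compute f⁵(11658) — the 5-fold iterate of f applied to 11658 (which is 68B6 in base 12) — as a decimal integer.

125

11658 = (6,8,11,6)_12 → 6² + 8² + 11² + 6² = 36 + 64 + 121 + 36 = 257
257 = (1,9,5)_12 → 1² + 9² + 5² = 1 + 81 + 25 = 107
107 = (8,11)_12 → 8² + 11² = 64 + 121 = 185
185 = (1,3,5)_12 → 1² + 3² + 5² = 1 + 9 + 25 = 35
35 = (2,11)_12 → 2² + 11² = 4 + 121 = 125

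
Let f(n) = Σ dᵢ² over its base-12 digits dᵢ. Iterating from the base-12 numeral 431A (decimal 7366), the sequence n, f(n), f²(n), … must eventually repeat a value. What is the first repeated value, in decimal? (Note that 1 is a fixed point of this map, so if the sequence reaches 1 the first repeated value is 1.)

5

7366 = (4,3,1,10)_12 → 4² + 3² + 1² + 10² = 16 + 9 + 1 + 100 = 126
126 = (10,6)_12 → 10² + 6² = 100 + 36 = 136
136 = (11,4)_12 → 11² + 4² = 121 + 16 = 137
137 = (11,5)_12 → 11² + 5² = 121 + 25 = 146
146 = (1,0,2)_12 → 1² + 0² + 2² = 1 + 0 + 4 = 5
5 = (5)_12 → 5² = 25
25 = (2,1)_12 → 2² + 1² = 4 + 1 = 5  — 5 already appeared earlier.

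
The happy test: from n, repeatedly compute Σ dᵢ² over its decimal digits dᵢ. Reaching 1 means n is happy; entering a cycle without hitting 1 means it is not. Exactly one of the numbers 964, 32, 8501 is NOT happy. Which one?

964: 964 → 133 → 19 → 82 → 68 → 100 → 1  — reaches 1 (happy)
32: 32 → 13 → 10 → 1  — reaches 1 (happy)
8501: 8501 → 90 → 81 → 65 → 61 → 37 → 58 → 89 → 145 → 42 → 20 → 4 → 16 → 37  — repeats 37 (not happy)

8501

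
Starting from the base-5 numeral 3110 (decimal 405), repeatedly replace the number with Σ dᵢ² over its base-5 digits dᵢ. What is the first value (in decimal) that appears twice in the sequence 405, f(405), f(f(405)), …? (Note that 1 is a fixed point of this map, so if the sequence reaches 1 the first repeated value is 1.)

405 = (3,1,1,0)_5 → 3² + 1² + 1² + 0² = 11
11 = (2,1)_5 → 2² + 1² = 5
5 = (1,0)_5 → 1² + 0² = 1  — reached the fixed point 1.
1 → 1, so 1 is the first repeated value.

1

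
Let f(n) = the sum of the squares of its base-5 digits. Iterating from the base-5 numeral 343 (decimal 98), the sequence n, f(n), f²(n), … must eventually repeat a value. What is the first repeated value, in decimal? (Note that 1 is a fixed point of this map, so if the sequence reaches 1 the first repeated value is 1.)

18

98 = (3,4,3)_5 → 34
34 = (1,1,4)_5 → 18
18 = (3,3)_5 → 18  — 18 already appeared earlier.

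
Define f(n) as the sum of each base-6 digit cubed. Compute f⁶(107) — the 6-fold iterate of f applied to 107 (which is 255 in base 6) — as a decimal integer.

107 = (2,5,5)_6 → 2³ + 5³ + 5³ = 8 + 125 + 125 = 258
258 = (1,1,1,0)_6 → 1³ + 1³ + 1³ + 0³ = 1 + 1 + 1 + 0 = 3
3 = (3)_6 → 3³ = 27
27 = (4,3)_6 → 4³ + 3³ = 64 + 27 = 91
91 = (2,3,1)_6 → 2³ + 3³ + 1³ = 8 + 27 + 1 = 36
36 = (1,0,0)_6 → 1³ + 0³ + 0³ = 1 + 0 + 0 = 1

1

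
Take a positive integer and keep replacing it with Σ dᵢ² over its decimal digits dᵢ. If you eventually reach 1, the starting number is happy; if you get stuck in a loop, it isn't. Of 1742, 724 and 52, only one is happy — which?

1742: 1742 → 70 → 49 → 97 → 130 → 10 → 1  — reaches 1 (happy)
724: 724 → 69 → 117 → 51 → 26 → 40 → 16 → 37 → 58 → 89 → 145 → 42 → 20 → 4 → 16  — repeats 16 (not happy)
52: 52 → 29 → 85 → 89 → 145 → 42 → 20 → 4 → 16 → 37 → 58 → 89  — repeats 89 (not happy)

1742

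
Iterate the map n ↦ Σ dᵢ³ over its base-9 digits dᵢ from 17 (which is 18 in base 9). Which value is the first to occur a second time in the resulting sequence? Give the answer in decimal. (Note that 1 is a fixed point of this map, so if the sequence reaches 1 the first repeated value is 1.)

27

17 = (1,8)_9 → 513
513 = (6,3,0)_9 → 243
243 = (3,0,0)_9 → 27
27 = (3,0)_9 → 27  — 27 already appeared earlier.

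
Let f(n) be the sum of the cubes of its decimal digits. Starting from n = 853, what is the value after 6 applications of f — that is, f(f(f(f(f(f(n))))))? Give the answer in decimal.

370

853 → 8³ + 5³ + 3³ = 664
664 → 6³ + 6³ + 4³ = 496
496 → 4³ + 9³ + 6³ = 1009
1009 → 1³ + 0³ + 0³ + 9³ = 730
730 → 7³ + 3³ + 0³ = 370
370 → 3³ + 7³ + 0³ = 370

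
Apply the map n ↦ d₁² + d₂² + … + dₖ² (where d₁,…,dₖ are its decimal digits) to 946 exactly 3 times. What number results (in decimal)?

82

946 → 9² + 4² + 6² = 81 + 16 + 36 = 133
133 → 1² + 3² + 3² = 1 + 9 + 9 = 19
19 → 1² + 9² = 1 + 81 = 82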